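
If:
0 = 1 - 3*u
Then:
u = 1/3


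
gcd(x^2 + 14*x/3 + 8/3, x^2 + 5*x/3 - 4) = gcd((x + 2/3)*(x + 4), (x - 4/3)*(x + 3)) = 1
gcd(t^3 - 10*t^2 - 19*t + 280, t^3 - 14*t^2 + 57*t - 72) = t - 8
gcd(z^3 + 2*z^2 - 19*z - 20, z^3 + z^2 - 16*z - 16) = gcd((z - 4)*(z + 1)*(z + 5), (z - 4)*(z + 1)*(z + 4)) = z^2 - 3*z - 4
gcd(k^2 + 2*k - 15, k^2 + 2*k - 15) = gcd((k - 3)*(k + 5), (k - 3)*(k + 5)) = k^2 + 2*k - 15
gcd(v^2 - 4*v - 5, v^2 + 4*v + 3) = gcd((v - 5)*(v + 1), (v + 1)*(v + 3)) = v + 1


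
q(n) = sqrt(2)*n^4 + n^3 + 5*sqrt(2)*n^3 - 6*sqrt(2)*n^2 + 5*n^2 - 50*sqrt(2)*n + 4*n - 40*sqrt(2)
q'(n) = 4*sqrt(2)*n^3 + 3*n^2 + 15*sqrt(2)*n^2 - 12*sqrt(2)*n + 10*n - 50*sqrt(2) + 4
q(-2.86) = 11.52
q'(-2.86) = 18.94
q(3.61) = 277.08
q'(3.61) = 489.81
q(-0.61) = -18.81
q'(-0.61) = -54.73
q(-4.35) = 9.69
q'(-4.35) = -43.85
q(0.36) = -80.64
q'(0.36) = -65.82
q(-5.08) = 76.11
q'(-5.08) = -148.04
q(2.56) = -54.04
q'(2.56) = 169.03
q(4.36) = 766.31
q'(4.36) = 832.03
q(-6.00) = 307.70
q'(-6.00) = -375.09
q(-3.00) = 8.83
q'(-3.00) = 19.38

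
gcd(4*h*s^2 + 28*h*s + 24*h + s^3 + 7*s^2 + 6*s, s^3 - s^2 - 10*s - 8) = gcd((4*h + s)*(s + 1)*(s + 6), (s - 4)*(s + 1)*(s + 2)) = s + 1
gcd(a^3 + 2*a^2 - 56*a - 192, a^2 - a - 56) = a - 8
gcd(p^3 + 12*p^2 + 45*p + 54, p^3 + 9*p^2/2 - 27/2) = p^2 + 6*p + 9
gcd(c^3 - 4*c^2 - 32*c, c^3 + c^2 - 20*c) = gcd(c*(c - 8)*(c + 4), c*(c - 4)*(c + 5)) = c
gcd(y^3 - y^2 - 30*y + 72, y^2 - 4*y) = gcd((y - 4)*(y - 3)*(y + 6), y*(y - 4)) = y - 4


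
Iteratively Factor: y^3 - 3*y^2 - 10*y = (y - 5)*(y^2 + 2*y) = y*(y - 5)*(y + 2)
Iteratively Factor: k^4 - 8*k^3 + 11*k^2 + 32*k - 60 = (k + 2)*(k^3 - 10*k^2 + 31*k - 30) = (k - 2)*(k + 2)*(k^2 - 8*k + 15) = (k - 5)*(k - 2)*(k + 2)*(k - 3)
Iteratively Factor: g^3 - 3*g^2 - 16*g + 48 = (g + 4)*(g^2 - 7*g + 12) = (g - 4)*(g + 4)*(g - 3)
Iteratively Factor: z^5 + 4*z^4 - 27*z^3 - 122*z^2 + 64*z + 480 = (z + 3)*(z^4 + z^3 - 30*z^2 - 32*z + 160) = (z - 5)*(z + 3)*(z^3 + 6*z^2 - 32) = (z - 5)*(z + 3)*(z + 4)*(z^2 + 2*z - 8) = (z - 5)*(z - 2)*(z + 3)*(z + 4)*(z + 4)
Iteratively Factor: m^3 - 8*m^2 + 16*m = (m - 4)*(m^2 - 4*m) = m*(m - 4)*(m - 4)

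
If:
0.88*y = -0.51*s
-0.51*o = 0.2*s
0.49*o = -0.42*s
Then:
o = 0.00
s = 0.00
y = 0.00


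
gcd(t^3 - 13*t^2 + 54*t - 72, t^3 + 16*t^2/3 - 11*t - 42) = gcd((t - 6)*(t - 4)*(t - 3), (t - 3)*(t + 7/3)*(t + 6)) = t - 3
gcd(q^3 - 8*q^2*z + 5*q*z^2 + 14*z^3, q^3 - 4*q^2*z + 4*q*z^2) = -q + 2*z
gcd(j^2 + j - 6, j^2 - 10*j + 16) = j - 2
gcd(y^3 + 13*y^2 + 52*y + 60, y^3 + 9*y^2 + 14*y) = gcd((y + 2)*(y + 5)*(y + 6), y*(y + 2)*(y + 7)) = y + 2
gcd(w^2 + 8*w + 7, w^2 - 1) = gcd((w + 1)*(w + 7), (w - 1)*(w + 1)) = w + 1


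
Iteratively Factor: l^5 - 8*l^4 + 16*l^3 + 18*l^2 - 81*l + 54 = (l - 1)*(l^4 - 7*l^3 + 9*l^2 + 27*l - 54) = (l - 3)*(l - 1)*(l^3 - 4*l^2 - 3*l + 18) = (l - 3)^2*(l - 1)*(l^2 - l - 6) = (l - 3)^2*(l - 1)*(l + 2)*(l - 3)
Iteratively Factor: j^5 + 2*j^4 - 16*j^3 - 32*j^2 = (j + 2)*(j^4 - 16*j^2) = j*(j + 2)*(j^3 - 16*j) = j^2*(j + 2)*(j^2 - 16) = j^2*(j - 4)*(j + 2)*(j + 4)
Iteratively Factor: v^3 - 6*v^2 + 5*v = (v - 5)*(v^2 - v) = v*(v - 5)*(v - 1)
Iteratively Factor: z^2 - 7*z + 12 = (z - 3)*(z - 4)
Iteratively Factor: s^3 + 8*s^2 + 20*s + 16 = (s + 2)*(s^2 + 6*s + 8) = (s + 2)*(s + 4)*(s + 2)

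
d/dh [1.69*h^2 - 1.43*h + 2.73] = 3.38*h - 1.43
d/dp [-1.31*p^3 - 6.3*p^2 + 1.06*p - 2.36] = -3.93*p^2 - 12.6*p + 1.06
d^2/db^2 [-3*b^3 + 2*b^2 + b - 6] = 4 - 18*b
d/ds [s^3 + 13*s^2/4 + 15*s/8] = 3*s^2 + 13*s/2 + 15/8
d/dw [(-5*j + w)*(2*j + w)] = -3*j + 2*w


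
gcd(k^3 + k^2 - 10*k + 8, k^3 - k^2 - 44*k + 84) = k - 2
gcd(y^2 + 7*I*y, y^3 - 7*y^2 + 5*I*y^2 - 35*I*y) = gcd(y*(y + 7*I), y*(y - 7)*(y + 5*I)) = y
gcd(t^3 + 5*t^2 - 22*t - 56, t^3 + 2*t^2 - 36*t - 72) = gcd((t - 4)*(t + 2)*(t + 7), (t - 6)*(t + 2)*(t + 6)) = t + 2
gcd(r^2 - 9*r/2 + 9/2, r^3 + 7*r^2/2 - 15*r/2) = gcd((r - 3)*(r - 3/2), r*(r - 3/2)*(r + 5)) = r - 3/2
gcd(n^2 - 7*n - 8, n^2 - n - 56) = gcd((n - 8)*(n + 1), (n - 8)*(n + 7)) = n - 8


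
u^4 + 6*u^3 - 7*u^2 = u^2*(u - 1)*(u + 7)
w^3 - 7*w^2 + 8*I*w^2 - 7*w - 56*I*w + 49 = (w - 7)*(w + I)*(w + 7*I)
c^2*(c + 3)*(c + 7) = c^4 + 10*c^3 + 21*c^2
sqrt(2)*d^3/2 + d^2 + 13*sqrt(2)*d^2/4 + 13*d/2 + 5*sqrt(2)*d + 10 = (d + 5/2)*(d + 4)*(sqrt(2)*d/2 + 1)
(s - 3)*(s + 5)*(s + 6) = s^3 + 8*s^2 - 3*s - 90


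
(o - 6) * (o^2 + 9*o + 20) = o^3 + 3*o^2 - 34*o - 120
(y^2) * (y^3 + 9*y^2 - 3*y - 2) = y^5 + 9*y^4 - 3*y^3 - 2*y^2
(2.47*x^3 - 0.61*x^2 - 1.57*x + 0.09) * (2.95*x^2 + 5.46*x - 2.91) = 7.2865*x^5 + 11.6867*x^4 - 15.1498*x^3 - 6.5316*x^2 + 5.0601*x - 0.2619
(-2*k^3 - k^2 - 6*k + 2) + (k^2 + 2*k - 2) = -2*k^3 - 4*k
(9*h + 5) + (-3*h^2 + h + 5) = -3*h^2 + 10*h + 10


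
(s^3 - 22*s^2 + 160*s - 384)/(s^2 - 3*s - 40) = (s^2 - 14*s + 48)/(s + 5)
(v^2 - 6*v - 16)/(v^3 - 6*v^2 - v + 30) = (v - 8)/(v^2 - 8*v + 15)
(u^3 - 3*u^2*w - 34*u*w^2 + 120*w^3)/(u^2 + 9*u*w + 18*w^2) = (u^2 - 9*u*w + 20*w^2)/(u + 3*w)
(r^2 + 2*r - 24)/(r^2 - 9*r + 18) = (r^2 + 2*r - 24)/(r^2 - 9*r + 18)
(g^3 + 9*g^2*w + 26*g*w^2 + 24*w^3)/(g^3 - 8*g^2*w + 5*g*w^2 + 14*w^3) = (g^3 + 9*g^2*w + 26*g*w^2 + 24*w^3)/(g^3 - 8*g^2*w + 5*g*w^2 + 14*w^3)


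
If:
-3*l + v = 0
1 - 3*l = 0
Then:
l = 1/3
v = 1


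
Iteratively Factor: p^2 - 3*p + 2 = (p - 1)*(p - 2)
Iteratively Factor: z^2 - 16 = (z - 4)*(z + 4)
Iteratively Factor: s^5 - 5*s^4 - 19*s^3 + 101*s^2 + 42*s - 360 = (s - 5)*(s^4 - 19*s^2 + 6*s + 72) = (s - 5)*(s - 3)*(s^3 + 3*s^2 - 10*s - 24) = (s - 5)*(s - 3)*(s + 4)*(s^2 - s - 6) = (s - 5)*(s - 3)^2*(s + 4)*(s + 2)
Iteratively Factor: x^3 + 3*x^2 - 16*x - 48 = (x - 4)*(x^2 + 7*x + 12) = (x - 4)*(x + 3)*(x + 4)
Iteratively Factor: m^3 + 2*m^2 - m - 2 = (m - 1)*(m^2 + 3*m + 2) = (m - 1)*(m + 1)*(m + 2)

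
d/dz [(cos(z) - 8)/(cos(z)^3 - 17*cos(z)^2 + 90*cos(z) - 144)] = (2*cos(z) - 9)*sin(z)/((cos(z) - 6)^2*(cos(z) - 3)^2)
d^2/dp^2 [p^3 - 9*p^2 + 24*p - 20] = 6*p - 18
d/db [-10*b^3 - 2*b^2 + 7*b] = -30*b^2 - 4*b + 7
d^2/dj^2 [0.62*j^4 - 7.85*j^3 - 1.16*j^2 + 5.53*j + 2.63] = 7.44*j^2 - 47.1*j - 2.32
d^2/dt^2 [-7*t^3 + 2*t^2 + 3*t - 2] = 4 - 42*t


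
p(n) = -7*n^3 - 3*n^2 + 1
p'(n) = -21*n^2 - 6*n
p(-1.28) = 10.76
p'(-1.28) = -26.73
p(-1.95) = 41.50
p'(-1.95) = -68.15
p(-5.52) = 1086.97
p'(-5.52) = -606.76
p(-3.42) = 245.92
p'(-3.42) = -225.10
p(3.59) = -361.54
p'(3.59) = -292.19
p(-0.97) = 4.57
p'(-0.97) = -13.94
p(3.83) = -436.28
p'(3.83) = -331.03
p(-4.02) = 407.27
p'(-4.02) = -315.25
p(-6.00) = 1405.00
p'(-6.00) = -720.00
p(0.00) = 1.00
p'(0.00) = 0.00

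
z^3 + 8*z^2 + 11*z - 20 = (z - 1)*(z + 4)*(z + 5)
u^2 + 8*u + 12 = (u + 2)*(u + 6)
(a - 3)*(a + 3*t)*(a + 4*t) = a^3 + 7*a^2*t - 3*a^2 + 12*a*t^2 - 21*a*t - 36*t^2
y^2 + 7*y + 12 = (y + 3)*(y + 4)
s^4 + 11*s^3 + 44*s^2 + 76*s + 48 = (s + 2)^2*(s + 3)*(s + 4)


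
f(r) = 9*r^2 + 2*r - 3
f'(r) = 18*r + 2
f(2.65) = 65.50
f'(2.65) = 49.70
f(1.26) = 13.81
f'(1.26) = 24.68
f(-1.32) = 10.04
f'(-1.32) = -21.76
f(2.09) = 40.49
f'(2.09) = 39.62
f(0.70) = 2.81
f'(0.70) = 14.60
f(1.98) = 36.24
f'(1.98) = 37.64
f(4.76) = 210.44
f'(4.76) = 87.68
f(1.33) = 15.58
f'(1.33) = 25.94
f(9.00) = 744.00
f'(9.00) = 164.00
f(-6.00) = 309.00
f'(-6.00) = -106.00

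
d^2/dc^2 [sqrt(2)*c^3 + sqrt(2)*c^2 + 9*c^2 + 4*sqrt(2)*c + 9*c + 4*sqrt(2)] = 6*sqrt(2)*c + 2*sqrt(2) + 18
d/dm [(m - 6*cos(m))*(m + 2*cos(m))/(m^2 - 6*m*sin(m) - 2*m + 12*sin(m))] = (2*(m - 6*cos(m))*(m + 2*cos(m))*(3*m*cos(m) - m + 3*sin(m) - 6*cos(m) + 1) + 2*(m^2 - 6*m*sin(m) - 2*m + 12*sin(m))*(2*m*sin(m) + m + 6*sin(2*m) - 2*cos(m)))/((m - 2)^2*(m - 6*sin(m))^2)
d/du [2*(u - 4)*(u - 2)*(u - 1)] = 6*u^2 - 28*u + 28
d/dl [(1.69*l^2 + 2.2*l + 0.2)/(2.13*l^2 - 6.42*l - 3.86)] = (-15.5358*l^2 - 13.8988*l - 7.208)/(4.5369*l^4 - 27.3492*l^3 + 24.7728*l^2 + 49.5624*l + 14.8996)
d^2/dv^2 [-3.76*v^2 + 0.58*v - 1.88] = -7.52000000000000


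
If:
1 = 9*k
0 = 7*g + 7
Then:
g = -1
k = 1/9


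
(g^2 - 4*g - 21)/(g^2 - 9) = (g - 7)/(g - 3)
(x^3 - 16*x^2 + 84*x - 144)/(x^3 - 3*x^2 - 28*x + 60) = (x^2 - 10*x + 24)/(x^2 + 3*x - 10)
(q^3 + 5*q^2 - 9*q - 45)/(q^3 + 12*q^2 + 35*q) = (q^2 - 9)/(q*(q + 7))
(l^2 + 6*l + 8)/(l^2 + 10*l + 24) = (l + 2)/(l + 6)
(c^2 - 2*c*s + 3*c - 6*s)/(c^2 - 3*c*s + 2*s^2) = (-c - 3)/(-c + s)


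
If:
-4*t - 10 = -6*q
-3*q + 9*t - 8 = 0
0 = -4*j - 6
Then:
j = -3/2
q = 61/21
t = 13/7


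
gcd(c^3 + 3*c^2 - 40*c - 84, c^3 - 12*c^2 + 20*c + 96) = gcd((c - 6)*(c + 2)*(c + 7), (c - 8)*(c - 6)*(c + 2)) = c^2 - 4*c - 12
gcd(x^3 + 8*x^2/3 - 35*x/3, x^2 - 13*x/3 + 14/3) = x - 7/3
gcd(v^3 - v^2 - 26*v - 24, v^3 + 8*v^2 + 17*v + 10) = v + 1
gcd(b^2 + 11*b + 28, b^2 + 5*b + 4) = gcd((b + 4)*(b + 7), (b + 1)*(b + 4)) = b + 4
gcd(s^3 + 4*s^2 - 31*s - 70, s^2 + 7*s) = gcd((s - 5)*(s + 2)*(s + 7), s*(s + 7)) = s + 7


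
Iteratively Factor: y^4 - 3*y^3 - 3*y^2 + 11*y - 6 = (y - 1)*(y^3 - 2*y^2 - 5*y + 6) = (y - 1)*(y + 2)*(y^2 - 4*y + 3) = (y - 1)^2*(y + 2)*(y - 3)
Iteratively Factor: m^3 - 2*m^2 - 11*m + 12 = (m - 4)*(m^2 + 2*m - 3) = (m - 4)*(m + 3)*(m - 1)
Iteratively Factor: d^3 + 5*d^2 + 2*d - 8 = (d - 1)*(d^2 + 6*d + 8) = (d - 1)*(d + 4)*(d + 2)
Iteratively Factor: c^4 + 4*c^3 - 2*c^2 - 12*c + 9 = (c - 1)*(c^3 + 5*c^2 + 3*c - 9) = (c - 1)^2*(c^2 + 6*c + 9) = (c - 1)^2*(c + 3)*(c + 3)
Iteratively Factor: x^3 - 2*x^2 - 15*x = (x + 3)*(x^2 - 5*x) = (x - 5)*(x + 3)*(x)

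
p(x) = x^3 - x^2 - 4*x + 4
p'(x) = 3*x^2 - 2*x - 4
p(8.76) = 564.44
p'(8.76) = 208.69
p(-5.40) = -161.02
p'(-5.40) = 94.28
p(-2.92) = -17.74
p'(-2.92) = 27.42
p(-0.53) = 5.69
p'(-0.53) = -2.10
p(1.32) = -0.72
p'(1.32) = -1.41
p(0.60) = 1.46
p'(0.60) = -4.12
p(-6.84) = -335.44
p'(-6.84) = 150.04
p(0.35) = 2.52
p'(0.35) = -4.33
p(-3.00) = -20.00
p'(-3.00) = 29.00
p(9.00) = 616.00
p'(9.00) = 221.00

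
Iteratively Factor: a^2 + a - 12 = (a - 3)*(a + 4)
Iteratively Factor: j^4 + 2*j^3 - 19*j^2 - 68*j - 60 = (j + 3)*(j^3 - j^2 - 16*j - 20) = (j - 5)*(j + 3)*(j^2 + 4*j + 4) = (j - 5)*(j + 2)*(j + 3)*(j + 2)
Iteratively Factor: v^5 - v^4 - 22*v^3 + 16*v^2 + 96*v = (v - 3)*(v^4 + 2*v^3 - 16*v^2 - 32*v) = v*(v - 3)*(v^3 + 2*v^2 - 16*v - 32) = v*(v - 4)*(v - 3)*(v^2 + 6*v + 8) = v*(v - 4)*(v - 3)*(v + 4)*(v + 2)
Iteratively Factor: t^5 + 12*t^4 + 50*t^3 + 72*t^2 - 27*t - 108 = (t - 1)*(t^4 + 13*t^3 + 63*t^2 + 135*t + 108) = (t - 1)*(t + 3)*(t^3 + 10*t^2 + 33*t + 36) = (t - 1)*(t + 3)*(t + 4)*(t^2 + 6*t + 9) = (t - 1)*(t + 3)^2*(t + 4)*(t + 3)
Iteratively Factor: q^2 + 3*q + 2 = (q + 1)*(q + 2)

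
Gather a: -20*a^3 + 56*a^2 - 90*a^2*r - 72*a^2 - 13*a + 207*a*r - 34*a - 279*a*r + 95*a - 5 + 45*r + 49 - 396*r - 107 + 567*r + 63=-20*a^3 + a^2*(-90*r - 16) + a*(48 - 72*r) + 216*r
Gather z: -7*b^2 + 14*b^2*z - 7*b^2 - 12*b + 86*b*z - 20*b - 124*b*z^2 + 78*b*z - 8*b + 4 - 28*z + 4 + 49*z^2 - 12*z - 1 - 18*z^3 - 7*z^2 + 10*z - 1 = -14*b^2 - 40*b - 18*z^3 + z^2*(42 - 124*b) + z*(14*b^2 + 164*b - 30) + 6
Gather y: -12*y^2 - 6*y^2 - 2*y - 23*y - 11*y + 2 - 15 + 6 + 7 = -18*y^2 - 36*y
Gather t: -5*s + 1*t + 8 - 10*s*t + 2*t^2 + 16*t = -5*s + 2*t^2 + t*(17 - 10*s) + 8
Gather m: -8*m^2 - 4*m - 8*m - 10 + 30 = -8*m^2 - 12*m + 20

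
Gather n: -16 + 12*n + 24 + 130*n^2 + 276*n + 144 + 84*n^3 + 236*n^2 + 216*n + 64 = 84*n^3 + 366*n^2 + 504*n + 216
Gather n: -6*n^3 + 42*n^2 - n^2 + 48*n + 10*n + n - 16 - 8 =-6*n^3 + 41*n^2 + 59*n - 24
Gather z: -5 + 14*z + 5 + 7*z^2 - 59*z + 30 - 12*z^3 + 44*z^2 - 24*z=-12*z^3 + 51*z^2 - 69*z + 30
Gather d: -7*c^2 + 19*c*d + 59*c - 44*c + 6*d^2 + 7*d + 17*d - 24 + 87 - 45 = -7*c^2 + 15*c + 6*d^2 + d*(19*c + 24) + 18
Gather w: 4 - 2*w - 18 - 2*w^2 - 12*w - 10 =-2*w^2 - 14*w - 24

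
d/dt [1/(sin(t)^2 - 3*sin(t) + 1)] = (3 - 2*sin(t))*cos(t)/(sin(t)^2 - 3*sin(t) + 1)^2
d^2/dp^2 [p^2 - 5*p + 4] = 2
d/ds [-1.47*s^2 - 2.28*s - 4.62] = -2.94*s - 2.28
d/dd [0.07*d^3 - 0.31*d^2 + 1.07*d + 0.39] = 0.21*d^2 - 0.62*d + 1.07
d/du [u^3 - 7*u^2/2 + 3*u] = 3*u^2 - 7*u + 3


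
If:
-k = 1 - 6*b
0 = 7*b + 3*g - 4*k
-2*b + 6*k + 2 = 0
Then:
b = 2/17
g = -2/3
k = -5/17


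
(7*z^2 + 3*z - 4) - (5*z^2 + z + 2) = 2*z^2 + 2*z - 6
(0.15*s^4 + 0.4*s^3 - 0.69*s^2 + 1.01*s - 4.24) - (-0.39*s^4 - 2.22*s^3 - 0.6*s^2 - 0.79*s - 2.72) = 0.54*s^4 + 2.62*s^3 - 0.09*s^2 + 1.8*s - 1.52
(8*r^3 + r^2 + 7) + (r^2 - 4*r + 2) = 8*r^3 + 2*r^2 - 4*r + 9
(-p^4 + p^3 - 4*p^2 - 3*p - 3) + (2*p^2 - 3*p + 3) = -p^4 + p^3 - 2*p^2 - 6*p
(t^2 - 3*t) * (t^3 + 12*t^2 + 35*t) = t^5 + 9*t^4 - t^3 - 105*t^2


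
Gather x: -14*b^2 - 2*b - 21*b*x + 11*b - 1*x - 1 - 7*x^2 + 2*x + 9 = -14*b^2 + 9*b - 7*x^2 + x*(1 - 21*b) + 8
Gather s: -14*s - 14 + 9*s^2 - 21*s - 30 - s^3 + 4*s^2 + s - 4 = -s^3 + 13*s^2 - 34*s - 48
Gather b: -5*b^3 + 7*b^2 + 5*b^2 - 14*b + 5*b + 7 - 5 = -5*b^3 + 12*b^2 - 9*b + 2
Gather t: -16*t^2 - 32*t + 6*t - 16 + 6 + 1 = -16*t^2 - 26*t - 9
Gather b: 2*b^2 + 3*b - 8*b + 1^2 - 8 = 2*b^2 - 5*b - 7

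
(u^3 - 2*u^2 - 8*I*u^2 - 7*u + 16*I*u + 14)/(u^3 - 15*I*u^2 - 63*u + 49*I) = (u - 2)/(u - 7*I)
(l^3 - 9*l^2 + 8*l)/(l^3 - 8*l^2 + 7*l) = (l - 8)/(l - 7)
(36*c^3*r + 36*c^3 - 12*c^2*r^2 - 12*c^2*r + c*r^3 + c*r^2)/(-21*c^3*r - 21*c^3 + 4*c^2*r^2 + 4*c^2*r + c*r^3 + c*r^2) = (36*c^2 - 12*c*r + r^2)/(-21*c^2 + 4*c*r + r^2)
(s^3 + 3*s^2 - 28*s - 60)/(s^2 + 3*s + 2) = (s^2 + s - 30)/(s + 1)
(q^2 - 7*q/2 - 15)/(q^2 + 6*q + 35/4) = 2*(q - 6)/(2*q + 7)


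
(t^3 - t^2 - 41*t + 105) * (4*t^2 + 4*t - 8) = 4*t^5 - 176*t^3 + 264*t^2 + 748*t - 840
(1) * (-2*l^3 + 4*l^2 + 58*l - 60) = -2*l^3 + 4*l^2 + 58*l - 60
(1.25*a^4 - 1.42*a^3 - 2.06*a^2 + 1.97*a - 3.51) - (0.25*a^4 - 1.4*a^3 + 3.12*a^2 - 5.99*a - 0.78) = 1.0*a^4 - 0.02*a^3 - 5.18*a^2 + 7.96*a - 2.73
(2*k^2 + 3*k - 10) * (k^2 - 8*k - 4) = 2*k^4 - 13*k^3 - 42*k^2 + 68*k + 40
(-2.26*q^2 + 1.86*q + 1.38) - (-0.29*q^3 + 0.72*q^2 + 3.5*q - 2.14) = 0.29*q^3 - 2.98*q^2 - 1.64*q + 3.52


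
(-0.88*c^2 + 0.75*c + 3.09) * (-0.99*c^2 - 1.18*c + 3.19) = 0.8712*c^4 + 0.2959*c^3 - 6.7513*c^2 - 1.2537*c + 9.8571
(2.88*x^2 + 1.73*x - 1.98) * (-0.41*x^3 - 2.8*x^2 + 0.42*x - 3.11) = -1.1808*x^5 - 8.7733*x^4 - 2.8226*x^3 - 2.6862*x^2 - 6.2119*x + 6.1578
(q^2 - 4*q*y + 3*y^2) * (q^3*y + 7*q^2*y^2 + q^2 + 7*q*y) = q^5*y + 3*q^4*y^2 + q^4 - 25*q^3*y^3 + 3*q^3*y + 21*q^2*y^4 - 25*q^2*y^2 + 21*q*y^3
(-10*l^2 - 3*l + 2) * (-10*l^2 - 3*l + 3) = 100*l^4 + 60*l^3 - 41*l^2 - 15*l + 6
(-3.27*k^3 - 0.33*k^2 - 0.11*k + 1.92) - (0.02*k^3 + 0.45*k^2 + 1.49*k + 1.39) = -3.29*k^3 - 0.78*k^2 - 1.6*k + 0.53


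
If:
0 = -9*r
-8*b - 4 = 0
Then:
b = -1/2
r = 0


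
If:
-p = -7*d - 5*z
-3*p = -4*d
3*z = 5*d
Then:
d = 0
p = 0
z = 0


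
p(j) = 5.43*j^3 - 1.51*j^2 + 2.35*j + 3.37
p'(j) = 16.29*j^2 - 3.02*j + 2.35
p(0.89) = 8.09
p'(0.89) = 12.57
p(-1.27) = -13.17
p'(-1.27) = 32.46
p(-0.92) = -4.30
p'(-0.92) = 18.92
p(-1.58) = -25.53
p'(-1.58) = 47.79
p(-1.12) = -8.78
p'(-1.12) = 26.17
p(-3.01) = -165.47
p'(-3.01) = 159.03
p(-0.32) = 2.29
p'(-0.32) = 4.98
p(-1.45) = -19.77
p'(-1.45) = 40.98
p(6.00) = 1135.99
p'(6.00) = 570.67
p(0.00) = 3.37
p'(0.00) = 2.35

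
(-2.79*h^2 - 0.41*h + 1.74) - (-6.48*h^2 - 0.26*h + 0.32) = 3.69*h^2 - 0.15*h + 1.42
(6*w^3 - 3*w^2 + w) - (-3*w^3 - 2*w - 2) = 9*w^3 - 3*w^2 + 3*w + 2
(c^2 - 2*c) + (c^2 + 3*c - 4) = 2*c^2 + c - 4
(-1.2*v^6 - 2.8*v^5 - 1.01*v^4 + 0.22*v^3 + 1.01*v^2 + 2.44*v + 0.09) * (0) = 0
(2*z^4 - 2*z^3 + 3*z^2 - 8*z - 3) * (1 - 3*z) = -6*z^5 + 8*z^4 - 11*z^3 + 27*z^2 + z - 3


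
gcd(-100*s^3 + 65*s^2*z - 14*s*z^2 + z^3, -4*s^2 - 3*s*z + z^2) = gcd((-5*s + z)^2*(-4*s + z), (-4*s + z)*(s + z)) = -4*s + z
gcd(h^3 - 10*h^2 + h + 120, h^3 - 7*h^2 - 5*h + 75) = h^2 - 2*h - 15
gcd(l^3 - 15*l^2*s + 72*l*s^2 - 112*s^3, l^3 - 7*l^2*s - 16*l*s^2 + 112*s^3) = l^2 - 11*l*s + 28*s^2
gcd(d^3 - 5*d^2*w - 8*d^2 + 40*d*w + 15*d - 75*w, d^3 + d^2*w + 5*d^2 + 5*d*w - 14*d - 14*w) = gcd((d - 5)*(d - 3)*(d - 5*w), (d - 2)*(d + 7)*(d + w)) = 1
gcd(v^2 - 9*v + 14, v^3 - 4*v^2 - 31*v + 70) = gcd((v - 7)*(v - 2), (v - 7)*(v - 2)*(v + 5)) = v^2 - 9*v + 14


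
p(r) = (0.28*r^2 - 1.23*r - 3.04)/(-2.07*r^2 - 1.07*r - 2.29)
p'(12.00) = -0.01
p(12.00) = -0.07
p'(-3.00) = 0.05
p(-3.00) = -0.18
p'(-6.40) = -0.00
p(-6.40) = -0.20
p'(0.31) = -0.63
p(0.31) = 1.20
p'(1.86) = -0.28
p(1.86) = 0.38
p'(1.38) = -0.42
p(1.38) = 0.55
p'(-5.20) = -0.00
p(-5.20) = -0.21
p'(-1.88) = 0.27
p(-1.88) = -0.03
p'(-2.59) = 0.09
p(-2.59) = -0.15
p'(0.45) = -0.71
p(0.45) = 1.11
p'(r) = (0.56*r - 1.23)/(-2.07*r^2 - 1.07*r - 2.29) + (4.14*r + 1.07)*(0.28*r^2 - 1.23*r - 3.04)/(-2.07*r^2 - 1.07*r - 2.29)^2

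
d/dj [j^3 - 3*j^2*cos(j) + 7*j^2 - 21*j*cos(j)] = 3*j^2*sin(j) + 3*j^2 + 21*j*sin(j) - 6*j*cos(j) + 14*j - 21*cos(j)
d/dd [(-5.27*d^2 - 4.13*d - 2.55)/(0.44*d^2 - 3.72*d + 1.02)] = (21.4216*d^2 - 8.5068*d - 13.6986)/(0.1936*d^4 - 3.2736*d^3 + 14.736*d^2 - 7.5888*d + 1.0404)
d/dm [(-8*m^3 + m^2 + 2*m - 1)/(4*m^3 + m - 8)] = (-4*m^4 - 32*m^3 + 205*m^2 - 16*m - 15)/(16*m^6 + 8*m^4 - 64*m^3 + m^2 - 16*m + 64)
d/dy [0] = 0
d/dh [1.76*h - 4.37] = 1.76000000000000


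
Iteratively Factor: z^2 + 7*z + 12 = (z + 3)*(z + 4)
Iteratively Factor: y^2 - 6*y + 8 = (y - 2)*(y - 4)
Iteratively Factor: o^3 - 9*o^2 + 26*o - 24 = (o - 3)*(o^2 - 6*o + 8) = (o - 3)*(o - 2)*(o - 4)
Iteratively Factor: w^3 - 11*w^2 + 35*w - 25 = (w - 5)*(w^2 - 6*w + 5) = (w - 5)^2*(w - 1)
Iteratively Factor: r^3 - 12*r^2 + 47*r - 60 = (r - 4)*(r^2 - 8*r + 15) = (r - 5)*(r - 4)*(r - 3)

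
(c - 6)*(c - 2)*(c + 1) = c^3 - 7*c^2 + 4*c + 12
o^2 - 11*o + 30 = (o - 6)*(o - 5)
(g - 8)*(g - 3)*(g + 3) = g^3 - 8*g^2 - 9*g + 72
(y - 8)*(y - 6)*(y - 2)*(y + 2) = y^4 - 14*y^3 + 44*y^2 + 56*y - 192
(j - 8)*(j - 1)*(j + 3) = j^3 - 6*j^2 - 19*j + 24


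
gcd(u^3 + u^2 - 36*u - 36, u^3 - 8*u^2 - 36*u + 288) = u^2 - 36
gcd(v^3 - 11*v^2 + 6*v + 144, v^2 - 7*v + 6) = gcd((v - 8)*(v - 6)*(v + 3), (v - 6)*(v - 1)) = v - 6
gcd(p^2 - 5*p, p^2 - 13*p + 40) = p - 5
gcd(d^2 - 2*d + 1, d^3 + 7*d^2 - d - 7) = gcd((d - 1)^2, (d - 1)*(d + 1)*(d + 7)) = d - 1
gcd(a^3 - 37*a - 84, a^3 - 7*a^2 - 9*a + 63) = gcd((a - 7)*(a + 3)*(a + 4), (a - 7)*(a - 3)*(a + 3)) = a^2 - 4*a - 21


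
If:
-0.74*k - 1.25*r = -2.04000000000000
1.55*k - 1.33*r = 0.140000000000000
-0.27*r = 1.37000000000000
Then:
No Solution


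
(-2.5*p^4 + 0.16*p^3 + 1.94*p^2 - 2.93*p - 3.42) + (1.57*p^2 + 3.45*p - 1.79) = -2.5*p^4 + 0.16*p^3 + 3.51*p^2 + 0.52*p - 5.21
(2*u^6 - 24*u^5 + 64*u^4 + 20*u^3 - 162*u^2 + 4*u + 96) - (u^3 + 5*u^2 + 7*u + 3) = 2*u^6 - 24*u^5 + 64*u^4 + 19*u^3 - 167*u^2 - 3*u + 93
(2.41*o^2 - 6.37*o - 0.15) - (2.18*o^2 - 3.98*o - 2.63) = 0.23*o^2 - 2.39*o + 2.48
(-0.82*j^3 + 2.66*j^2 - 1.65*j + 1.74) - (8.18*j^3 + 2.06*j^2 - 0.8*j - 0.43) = -9.0*j^3 + 0.6*j^2 - 0.85*j + 2.17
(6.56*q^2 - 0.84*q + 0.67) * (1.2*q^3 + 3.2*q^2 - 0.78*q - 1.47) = 7.872*q^5 + 19.984*q^4 - 7.0008*q^3 - 6.844*q^2 + 0.7122*q - 0.9849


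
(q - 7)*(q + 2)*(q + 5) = q^3 - 39*q - 70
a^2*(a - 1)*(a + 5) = a^4 + 4*a^3 - 5*a^2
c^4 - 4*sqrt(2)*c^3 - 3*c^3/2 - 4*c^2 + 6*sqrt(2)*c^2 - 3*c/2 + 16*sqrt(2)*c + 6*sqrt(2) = (c - 3)*(c + 1/2)*(c + 1)*(c - 4*sqrt(2))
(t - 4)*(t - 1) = t^2 - 5*t + 4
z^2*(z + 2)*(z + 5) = z^4 + 7*z^3 + 10*z^2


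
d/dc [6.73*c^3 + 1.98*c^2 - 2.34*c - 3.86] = 20.19*c^2 + 3.96*c - 2.34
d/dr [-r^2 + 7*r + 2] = 7 - 2*r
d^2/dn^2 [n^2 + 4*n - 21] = 2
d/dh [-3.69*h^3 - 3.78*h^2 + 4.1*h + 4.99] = -11.07*h^2 - 7.56*h + 4.1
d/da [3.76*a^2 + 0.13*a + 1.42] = 7.52*a + 0.13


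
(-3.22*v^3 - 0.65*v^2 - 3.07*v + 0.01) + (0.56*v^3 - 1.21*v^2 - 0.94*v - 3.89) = -2.66*v^3 - 1.86*v^2 - 4.01*v - 3.88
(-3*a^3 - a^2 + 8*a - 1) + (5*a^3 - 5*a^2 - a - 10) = 2*a^3 - 6*a^2 + 7*a - 11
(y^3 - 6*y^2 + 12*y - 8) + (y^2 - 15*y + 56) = y^3 - 5*y^2 - 3*y + 48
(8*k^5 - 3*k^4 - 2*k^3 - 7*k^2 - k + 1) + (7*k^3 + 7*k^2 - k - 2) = 8*k^5 - 3*k^4 + 5*k^3 - 2*k - 1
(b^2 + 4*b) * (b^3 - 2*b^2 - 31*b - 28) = b^5 + 2*b^4 - 39*b^3 - 152*b^2 - 112*b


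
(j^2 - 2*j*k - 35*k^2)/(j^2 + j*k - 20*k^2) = (j - 7*k)/(j - 4*k)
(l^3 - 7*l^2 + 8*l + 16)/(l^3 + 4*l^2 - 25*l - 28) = (l - 4)/(l + 7)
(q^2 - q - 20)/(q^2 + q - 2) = (q^2 - q - 20)/(q^2 + q - 2)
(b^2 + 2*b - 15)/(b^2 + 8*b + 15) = (b - 3)/(b + 3)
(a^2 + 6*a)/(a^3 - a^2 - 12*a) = (a + 6)/(a^2 - a - 12)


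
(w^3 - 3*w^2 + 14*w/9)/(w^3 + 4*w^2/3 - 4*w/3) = (w - 7/3)/(w + 2)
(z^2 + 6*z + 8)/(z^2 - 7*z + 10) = (z^2 + 6*z + 8)/(z^2 - 7*z + 10)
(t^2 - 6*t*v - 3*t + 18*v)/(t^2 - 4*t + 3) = (t - 6*v)/(t - 1)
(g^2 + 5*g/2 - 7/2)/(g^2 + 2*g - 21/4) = 2*(g - 1)/(2*g - 3)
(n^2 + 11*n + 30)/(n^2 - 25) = (n + 6)/(n - 5)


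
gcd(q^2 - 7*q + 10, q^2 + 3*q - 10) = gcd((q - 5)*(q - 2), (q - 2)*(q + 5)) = q - 2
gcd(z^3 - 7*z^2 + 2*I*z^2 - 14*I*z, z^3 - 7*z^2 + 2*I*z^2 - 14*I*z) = z^3 + z^2*(-7 + 2*I) - 14*I*z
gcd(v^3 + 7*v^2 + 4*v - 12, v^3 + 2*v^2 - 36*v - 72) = v^2 + 8*v + 12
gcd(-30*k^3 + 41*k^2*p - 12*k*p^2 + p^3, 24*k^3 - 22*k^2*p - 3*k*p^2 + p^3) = 6*k^2 - 7*k*p + p^2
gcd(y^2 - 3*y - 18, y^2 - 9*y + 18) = y - 6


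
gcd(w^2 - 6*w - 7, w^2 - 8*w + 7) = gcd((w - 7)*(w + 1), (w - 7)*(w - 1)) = w - 7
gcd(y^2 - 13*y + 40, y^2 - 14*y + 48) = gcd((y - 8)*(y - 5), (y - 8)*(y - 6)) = y - 8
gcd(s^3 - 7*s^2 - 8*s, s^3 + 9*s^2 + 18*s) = s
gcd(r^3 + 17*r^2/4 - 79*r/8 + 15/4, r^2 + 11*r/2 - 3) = r^2 + 11*r/2 - 3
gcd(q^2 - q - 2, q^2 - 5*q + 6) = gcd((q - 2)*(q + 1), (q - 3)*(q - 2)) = q - 2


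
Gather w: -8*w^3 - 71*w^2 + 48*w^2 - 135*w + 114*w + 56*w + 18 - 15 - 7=-8*w^3 - 23*w^2 + 35*w - 4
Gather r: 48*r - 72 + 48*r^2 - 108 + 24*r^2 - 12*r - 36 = 72*r^2 + 36*r - 216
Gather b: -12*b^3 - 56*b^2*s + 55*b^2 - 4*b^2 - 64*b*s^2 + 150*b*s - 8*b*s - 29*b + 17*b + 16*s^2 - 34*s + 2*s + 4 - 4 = -12*b^3 + b^2*(51 - 56*s) + b*(-64*s^2 + 142*s - 12) + 16*s^2 - 32*s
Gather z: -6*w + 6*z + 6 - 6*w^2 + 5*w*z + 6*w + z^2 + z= -6*w^2 + z^2 + z*(5*w + 7) + 6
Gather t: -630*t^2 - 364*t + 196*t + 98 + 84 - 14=-630*t^2 - 168*t + 168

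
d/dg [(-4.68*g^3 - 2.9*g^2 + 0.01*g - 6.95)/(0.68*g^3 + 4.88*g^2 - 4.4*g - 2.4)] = (-20.8664*g^4 + 41.1704*g^3 + 60.5852*g^2 + 81.752*g - 30.604)/(0.4624*g^6 + 6.6368*g^5 + 17.8304*g^4 - 46.208*g^3 - 4.064*g^2 + 21.12*g + 5.76)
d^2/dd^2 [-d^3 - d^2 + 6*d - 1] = -6*d - 2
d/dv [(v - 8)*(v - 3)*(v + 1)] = 3*v^2 - 20*v + 13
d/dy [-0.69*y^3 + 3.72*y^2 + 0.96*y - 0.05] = -2.07*y^2 + 7.44*y + 0.96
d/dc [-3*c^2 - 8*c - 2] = -6*c - 8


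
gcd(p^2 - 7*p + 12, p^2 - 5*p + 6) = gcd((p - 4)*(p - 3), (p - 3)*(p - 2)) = p - 3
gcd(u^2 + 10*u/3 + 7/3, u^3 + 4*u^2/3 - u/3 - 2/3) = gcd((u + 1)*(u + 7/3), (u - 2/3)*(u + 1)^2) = u + 1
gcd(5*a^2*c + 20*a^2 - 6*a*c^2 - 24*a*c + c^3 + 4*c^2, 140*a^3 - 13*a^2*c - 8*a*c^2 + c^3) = 5*a - c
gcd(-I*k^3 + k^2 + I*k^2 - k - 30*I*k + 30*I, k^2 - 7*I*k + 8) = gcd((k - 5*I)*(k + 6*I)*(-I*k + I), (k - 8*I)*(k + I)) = 1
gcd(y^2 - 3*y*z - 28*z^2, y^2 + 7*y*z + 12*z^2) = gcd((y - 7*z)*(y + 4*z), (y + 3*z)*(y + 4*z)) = y + 4*z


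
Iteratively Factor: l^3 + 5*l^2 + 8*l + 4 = (l + 1)*(l^2 + 4*l + 4) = (l + 1)*(l + 2)*(l + 2)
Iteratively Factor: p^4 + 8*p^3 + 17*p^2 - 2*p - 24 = (p + 3)*(p^3 + 5*p^2 + 2*p - 8) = (p - 1)*(p + 3)*(p^2 + 6*p + 8) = (p - 1)*(p + 2)*(p + 3)*(p + 4)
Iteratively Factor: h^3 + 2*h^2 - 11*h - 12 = (h + 4)*(h^2 - 2*h - 3) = (h - 3)*(h + 4)*(h + 1)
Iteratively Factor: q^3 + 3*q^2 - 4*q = (q + 4)*(q^2 - q) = q*(q + 4)*(q - 1)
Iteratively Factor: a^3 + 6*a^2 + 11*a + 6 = (a + 1)*(a^2 + 5*a + 6) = (a + 1)*(a + 3)*(a + 2)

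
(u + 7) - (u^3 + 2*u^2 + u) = -u^3 - 2*u^2 + 7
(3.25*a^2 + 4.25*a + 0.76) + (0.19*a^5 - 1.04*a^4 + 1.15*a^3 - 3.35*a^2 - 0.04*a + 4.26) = 0.19*a^5 - 1.04*a^4 + 1.15*a^3 - 0.1*a^2 + 4.21*a + 5.02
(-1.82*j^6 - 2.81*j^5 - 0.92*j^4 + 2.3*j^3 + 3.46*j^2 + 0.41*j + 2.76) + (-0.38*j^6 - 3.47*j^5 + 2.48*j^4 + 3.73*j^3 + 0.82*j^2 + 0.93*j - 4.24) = -2.2*j^6 - 6.28*j^5 + 1.56*j^4 + 6.03*j^3 + 4.28*j^2 + 1.34*j - 1.48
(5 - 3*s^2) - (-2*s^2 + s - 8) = -s^2 - s + 13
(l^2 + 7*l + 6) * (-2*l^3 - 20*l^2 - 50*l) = -2*l^5 - 34*l^4 - 202*l^3 - 470*l^2 - 300*l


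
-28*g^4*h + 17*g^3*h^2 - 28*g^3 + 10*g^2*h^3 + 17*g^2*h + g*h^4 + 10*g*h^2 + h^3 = (-g + h)*(4*g + h)*(7*g + h)*(g*h + 1)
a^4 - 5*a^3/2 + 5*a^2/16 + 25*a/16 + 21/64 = (a - 7/4)*(a - 3/2)*(a + 1/4)*(a + 1/2)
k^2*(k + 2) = k^3 + 2*k^2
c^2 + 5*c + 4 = (c + 1)*(c + 4)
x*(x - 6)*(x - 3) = x^3 - 9*x^2 + 18*x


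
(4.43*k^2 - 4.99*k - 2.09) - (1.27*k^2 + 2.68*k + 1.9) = 3.16*k^2 - 7.67*k - 3.99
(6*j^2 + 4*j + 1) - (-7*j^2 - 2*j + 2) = 13*j^2 + 6*j - 1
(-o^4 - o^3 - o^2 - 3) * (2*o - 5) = -2*o^5 + 3*o^4 + 3*o^3 + 5*o^2 - 6*o + 15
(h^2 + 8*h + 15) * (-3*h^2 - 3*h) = -3*h^4 - 27*h^3 - 69*h^2 - 45*h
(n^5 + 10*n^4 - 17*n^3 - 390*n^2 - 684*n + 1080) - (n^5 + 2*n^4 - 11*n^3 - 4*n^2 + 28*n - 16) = 8*n^4 - 6*n^3 - 386*n^2 - 712*n + 1096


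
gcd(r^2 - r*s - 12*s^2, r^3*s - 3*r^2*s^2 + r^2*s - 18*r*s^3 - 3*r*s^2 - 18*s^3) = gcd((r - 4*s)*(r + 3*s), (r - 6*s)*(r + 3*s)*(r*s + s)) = r + 3*s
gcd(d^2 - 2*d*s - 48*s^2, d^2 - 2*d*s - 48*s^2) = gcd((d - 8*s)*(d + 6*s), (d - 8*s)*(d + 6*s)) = -d^2 + 2*d*s + 48*s^2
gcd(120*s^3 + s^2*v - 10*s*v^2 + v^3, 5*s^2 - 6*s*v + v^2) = 5*s - v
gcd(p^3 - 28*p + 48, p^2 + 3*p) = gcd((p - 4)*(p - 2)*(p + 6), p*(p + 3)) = 1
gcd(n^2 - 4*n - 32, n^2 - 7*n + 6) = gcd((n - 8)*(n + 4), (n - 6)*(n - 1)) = 1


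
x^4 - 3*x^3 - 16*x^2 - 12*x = x*(x - 6)*(x + 1)*(x + 2)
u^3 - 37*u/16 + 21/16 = (u - 1)*(u - 3/4)*(u + 7/4)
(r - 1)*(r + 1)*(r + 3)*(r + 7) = r^4 + 10*r^3 + 20*r^2 - 10*r - 21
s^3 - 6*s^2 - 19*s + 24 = (s - 8)*(s - 1)*(s + 3)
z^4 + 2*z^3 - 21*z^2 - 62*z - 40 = (z - 5)*(z + 1)*(z + 2)*(z + 4)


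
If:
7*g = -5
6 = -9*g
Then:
No Solution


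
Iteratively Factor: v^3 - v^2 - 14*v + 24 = (v + 4)*(v^2 - 5*v + 6) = (v - 2)*(v + 4)*(v - 3)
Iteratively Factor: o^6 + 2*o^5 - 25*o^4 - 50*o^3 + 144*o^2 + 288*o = (o + 3)*(o^5 - o^4 - 22*o^3 + 16*o^2 + 96*o) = (o + 3)*(o + 4)*(o^4 - 5*o^3 - 2*o^2 + 24*o) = (o - 3)*(o + 3)*(o + 4)*(o^3 - 2*o^2 - 8*o) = (o - 4)*(o - 3)*(o + 3)*(o + 4)*(o^2 + 2*o) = (o - 4)*(o - 3)*(o + 2)*(o + 3)*(o + 4)*(o)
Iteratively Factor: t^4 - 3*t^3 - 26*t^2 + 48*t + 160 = (t - 5)*(t^3 + 2*t^2 - 16*t - 32) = (t - 5)*(t - 4)*(t^2 + 6*t + 8) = (t - 5)*(t - 4)*(t + 2)*(t + 4)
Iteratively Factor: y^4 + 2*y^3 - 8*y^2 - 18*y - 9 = (y + 1)*(y^3 + y^2 - 9*y - 9) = (y + 1)^2*(y^2 - 9) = (y + 1)^2*(y + 3)*(y - 3)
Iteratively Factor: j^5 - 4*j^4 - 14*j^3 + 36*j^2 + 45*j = (j + 3)*(j^4 - 7*j^3 + 7*j^2 + 15*j) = (j - 3)*(j + 3)*(j^3 - 4*j^2 - 5*j) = (j - 5)*(j - 3)*(j + 3)*(j^2 + j) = j*(j - 5)*(j - 3)*(j + 3)*(j + 1)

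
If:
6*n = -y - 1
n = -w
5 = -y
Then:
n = 2/3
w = -2/3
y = -5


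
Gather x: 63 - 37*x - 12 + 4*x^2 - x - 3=4*x^2 - 38*x + 48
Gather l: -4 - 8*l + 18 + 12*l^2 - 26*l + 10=12*l^2 - 34*l + 24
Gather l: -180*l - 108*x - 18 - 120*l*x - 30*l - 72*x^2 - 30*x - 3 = l*(-120*x - 210) - 72*x^2 - 138*x - 21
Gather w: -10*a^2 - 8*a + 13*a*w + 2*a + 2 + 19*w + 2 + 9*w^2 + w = -10*a^2 - 6*a + 9*w^2 + w*(13*a + 20) + 4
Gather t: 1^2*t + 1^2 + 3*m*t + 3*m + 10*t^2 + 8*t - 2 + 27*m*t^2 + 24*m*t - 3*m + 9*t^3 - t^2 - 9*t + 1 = 27*m*t + 9*t^3 + t^2*(27*m + 9)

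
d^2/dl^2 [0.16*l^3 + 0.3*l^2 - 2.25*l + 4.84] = 0.96*l + 0.6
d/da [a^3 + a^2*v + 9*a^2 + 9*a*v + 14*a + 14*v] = 3*a^2 + 2*a*v + 18*a + 9*v + 14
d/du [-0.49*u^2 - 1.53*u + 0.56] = -0.98*u - 1.53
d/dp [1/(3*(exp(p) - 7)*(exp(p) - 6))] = (13 - 2*exp(p))*exp(p)/(3*(exp(4*p) - 26*exp(3*p) + 253*exp(2*p) - 1092*exp(p) + 1764))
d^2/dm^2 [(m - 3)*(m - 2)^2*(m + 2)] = 12*m^2 - 30*m + 4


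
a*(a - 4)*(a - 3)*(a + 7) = a^4 - 37*a^2 + 84*a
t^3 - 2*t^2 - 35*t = t*(t - 7)*(t + 5)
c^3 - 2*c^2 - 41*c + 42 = (c - 7)*(c - 1)*(c + 6)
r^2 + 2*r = r*(r + 2)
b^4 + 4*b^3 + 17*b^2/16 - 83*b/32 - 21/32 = (b - 3/4)*(b + 1/4)*(b + 1)*(b + 7/2)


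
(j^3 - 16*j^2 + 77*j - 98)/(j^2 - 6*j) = (j^3 - 16*j^2 + 77*j - 98)/(j*(j - 6))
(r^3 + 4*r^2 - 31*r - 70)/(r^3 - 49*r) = (r^2 - 3*r - 10)/(r*(r - 7))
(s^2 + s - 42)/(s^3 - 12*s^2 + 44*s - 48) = (s + 7)/(s^2 - 6*s + 8)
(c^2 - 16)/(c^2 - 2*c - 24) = (c - 4)/(c - 6)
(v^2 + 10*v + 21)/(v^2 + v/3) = 3*(v^2 + 10*v + 21)/(v*(3*v + 1))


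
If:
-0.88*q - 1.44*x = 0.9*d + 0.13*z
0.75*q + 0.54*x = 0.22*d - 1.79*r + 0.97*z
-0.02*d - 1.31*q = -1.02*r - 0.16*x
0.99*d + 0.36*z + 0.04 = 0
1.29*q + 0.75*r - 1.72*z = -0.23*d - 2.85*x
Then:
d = -0.06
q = 0.01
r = 0.01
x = 0.03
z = 0.04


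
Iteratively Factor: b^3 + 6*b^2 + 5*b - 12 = (b + 4)*(b^2 + 2*b - 3) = (b + 3)*(b + 4)*(b - 1)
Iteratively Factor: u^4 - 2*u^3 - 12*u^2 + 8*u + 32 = (u + 2)*(u^3 - 4*u^2 - 4*u + 16) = (u + 2)^2*(u^2 - 6*u + 8) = (u - 4)*(u + 2)^2*(u - 2)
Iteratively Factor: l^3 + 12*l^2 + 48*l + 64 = (l + 4)*(l^2 + 8*l + 16) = (l + 4)^2*(l + 4)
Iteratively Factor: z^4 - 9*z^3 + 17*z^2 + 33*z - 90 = (z + 2)*(z^3 - 11*z^2 + 39*z - 45) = (z - 3)*(z + 2)*(z^2 - 8*z + 15) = (z - 5)*(z - 3)*(z + 2)*(z - 3)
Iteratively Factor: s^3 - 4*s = (s - 2)*(s^2 + 2*s) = (s - 2)*(s + 2)*(s)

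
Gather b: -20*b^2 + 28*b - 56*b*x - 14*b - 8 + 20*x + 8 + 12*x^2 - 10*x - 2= -20*b^2 + b*(14 - 56*x) + 12*x^2 + 10*x - 2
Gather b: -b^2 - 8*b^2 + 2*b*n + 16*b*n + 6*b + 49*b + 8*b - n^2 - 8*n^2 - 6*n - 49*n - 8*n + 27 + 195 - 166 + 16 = -9*b^2 + b*(18*n + 63) - 9*n^2 - 63*n + 72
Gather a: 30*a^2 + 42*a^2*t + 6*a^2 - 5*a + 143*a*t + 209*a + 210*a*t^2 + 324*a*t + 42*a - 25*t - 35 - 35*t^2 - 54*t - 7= a^2*(42*t + 36) + a*(210*t^2 + 467*t + 246) - 35*t^2 - 79*t - 42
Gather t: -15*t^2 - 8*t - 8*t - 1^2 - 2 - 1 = -15*t^2 - 16*t - 4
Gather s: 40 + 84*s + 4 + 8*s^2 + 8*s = 8*s^2 + 92*s + 44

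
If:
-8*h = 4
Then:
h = -1/2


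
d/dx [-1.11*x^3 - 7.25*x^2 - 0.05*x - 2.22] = -3.33*x^2 - 14.5*x - 0.05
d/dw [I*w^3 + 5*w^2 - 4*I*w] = 3*I*w^2 + 10*w - 4*I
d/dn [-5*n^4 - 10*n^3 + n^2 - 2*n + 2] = -20*n^3 - 30*n^2 + 2*n - 2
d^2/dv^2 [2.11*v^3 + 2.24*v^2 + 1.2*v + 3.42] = 12.66*v + 4.48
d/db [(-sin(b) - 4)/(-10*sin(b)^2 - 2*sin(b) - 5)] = (-80*sin(b) + 5*cos(2*b) - 8)*cos(b)/(10*sin(b)^2 + 2*sin(b) + 5)^2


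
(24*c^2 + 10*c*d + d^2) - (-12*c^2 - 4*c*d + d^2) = 36*c^2 + 14*c*d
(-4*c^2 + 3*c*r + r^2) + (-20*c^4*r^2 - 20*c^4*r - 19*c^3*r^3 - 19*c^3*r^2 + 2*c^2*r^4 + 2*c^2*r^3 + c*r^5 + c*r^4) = -20*c^4*r^2 - 20*c^4*r - 19*c^3*r^3 - 19*c^3*r^2 + 2*c^2*r^4 + 2*c^2*r^3 - 4*c^2 + c*r^5 + c*r^4 + 3*c*r + r^2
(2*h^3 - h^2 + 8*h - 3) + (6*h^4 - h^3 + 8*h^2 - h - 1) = 6*h^4 + h^3 + 7*h^2 + 7*h - 4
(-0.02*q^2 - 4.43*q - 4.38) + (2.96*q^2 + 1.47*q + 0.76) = 2.94*q^2 - 2.96*q - 3.62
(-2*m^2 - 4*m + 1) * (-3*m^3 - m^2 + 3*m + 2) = 6*m^5 + 14*m^4 - 5*m^3 - 17*m^2 - 5*m + 2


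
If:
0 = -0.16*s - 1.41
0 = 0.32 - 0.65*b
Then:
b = 0.49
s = -8.81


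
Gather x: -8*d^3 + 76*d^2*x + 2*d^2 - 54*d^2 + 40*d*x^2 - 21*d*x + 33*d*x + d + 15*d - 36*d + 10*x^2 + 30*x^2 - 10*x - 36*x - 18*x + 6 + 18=-8*d^3 - 52*d^2 - 20*d + x^2*(40*d + 40) + x*(76*d^2 + 12*d - 64) + 24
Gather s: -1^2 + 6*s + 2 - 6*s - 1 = 0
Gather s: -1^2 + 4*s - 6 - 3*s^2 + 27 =-3*s^2 + 4*s + 20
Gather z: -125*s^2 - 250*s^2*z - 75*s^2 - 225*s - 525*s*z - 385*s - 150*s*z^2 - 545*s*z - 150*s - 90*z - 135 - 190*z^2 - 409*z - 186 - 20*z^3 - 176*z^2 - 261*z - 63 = -200*s^2 - 760*s - 20*z^3 + z^2*(-150*s - 366) + z*(-250*s^2 - 1070*s - 760) - 384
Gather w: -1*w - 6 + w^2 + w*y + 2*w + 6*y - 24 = w^2 + w*(y + 1) + 6*y - 30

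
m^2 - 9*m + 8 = (m - 8)*(m - 1)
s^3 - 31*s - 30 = (s - 6)*(s + 1)*(s + 5)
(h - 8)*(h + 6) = h^2 - 2*h - 48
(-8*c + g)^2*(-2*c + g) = -128*c^3 + 96*c^2*g - 18*c*g^2 + g^3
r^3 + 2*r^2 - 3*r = r*(r - 1)*(r + 3)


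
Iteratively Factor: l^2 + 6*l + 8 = (l + 4)*(l + 2)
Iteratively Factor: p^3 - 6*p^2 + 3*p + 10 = (p - 5)*(p^2 - p - 2) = (p - 5)*(p + 1)*(p - 2)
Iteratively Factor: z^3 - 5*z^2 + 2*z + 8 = (z - 4)*(z^2 - z - 2) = (z - 4)*(z - 2)*(z + 1)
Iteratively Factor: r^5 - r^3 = (r - 1)*(r^4 + r^3) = r*(r - 1)*(r^3 + r^2) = r^2*(r - 1)*(r^2 + r) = r^3*(r - 1)*(r + 1)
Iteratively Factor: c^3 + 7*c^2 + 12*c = (c)*(c^2 + 7*c + 12) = c*(c + 3)*(c + 4)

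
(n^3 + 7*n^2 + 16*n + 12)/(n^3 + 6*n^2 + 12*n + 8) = (n + 3)/(n + 2)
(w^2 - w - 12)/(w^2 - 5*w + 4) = (w + 3)/(w - 1)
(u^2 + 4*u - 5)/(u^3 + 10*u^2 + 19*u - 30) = 1/(u + 6)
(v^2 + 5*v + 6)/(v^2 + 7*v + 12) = (v + 2)/(v + 4)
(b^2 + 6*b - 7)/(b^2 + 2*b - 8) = (b^2 + 6*b - 7)/(b^2 + 2*b - 8)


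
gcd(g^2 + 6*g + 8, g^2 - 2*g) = 1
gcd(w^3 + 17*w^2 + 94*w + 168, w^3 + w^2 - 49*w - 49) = w + 7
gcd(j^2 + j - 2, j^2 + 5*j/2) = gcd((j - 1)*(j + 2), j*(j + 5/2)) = 1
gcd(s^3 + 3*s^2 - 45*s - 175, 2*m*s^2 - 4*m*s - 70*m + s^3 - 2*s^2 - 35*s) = s^2 - 2*s - 35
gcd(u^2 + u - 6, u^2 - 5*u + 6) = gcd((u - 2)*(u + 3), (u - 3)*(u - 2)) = u - 2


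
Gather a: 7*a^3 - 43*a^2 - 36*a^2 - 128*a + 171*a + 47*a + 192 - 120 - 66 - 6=7*a^3 - 79*a^2 + 90*a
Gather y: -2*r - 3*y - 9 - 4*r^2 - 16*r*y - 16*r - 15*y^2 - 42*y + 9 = -4*r^2 - 18*r - 15*y^2 + y*(-16*r - 45)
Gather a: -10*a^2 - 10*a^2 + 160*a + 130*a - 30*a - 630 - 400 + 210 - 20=-20*a^2 + 260*a - 840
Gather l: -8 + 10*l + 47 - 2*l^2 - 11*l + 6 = -2*l^2 - l + 45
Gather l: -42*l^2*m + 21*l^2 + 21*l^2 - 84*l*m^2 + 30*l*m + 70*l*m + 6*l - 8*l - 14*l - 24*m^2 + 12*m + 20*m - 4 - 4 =l^2*(42 - 42*m) + l*(-84*m^2 + 100*m - 16) - 24*m^2 + 32*m - 8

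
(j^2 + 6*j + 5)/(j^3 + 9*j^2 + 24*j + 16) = (j + 5)/(j^2 + 8*j + 16)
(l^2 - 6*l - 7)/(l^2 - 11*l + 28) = (l + 1)/(l - 4)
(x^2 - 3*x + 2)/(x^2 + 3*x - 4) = (x - 2)/(x + 4)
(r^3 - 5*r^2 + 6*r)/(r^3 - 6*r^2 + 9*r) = (r - 2)/(r - 3)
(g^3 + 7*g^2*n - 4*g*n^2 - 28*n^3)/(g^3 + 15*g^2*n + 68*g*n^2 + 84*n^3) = (g - 2*n)/(g + 6*n)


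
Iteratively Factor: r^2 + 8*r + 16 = (r + 4)*(r + 4)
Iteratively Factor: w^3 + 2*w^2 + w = (w + 1)*(w^2 + w) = w*(w + 1)*(w + 1)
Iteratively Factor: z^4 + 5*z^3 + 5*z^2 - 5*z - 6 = (z + 3)*(z^3 + 2*z^2 - z - 2) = (z - 1)*(z + 3)*(z^2 + 3*z + 2) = (z - 1)*(z + 1)*(z + 3)*(z + 2)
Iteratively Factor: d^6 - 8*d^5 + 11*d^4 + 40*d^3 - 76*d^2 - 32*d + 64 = (d + 1)*(d^5 - 9*d^4 + 20*d^3 + 20*d^2 - 96*d + 64) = (d + 1)*(d + 2)*(d^4 - 11*d^3 + 42*d^2 - 64*d + 32) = (d - 4)*(d + 1)*(d + 2)*(d^3 - 7*d^2 + 14*d - 8) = (d - 4)*(d - 2)*(d + 1)*(d + 2)*(d^2 - 5*d + 4) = (d - 4)*(d - 2)*(d - 1)*(d + 1)*(d + 2)*(d - 4)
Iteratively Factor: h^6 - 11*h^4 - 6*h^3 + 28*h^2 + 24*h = (h)*(h^5 - 11*h^3 - 6*h^2 + 28*h + 24) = h*(h + 2)*(h^4 - 2*h^3 - 7*h^2 + 8*h + 12) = h*(h + 2)^2*(h^3 - 4*h^2 + h + 6) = h*(h + 1)*(h + 2)^2*(h^2 - 5*h + 6) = h*(h - 3)*(h + 1)*(h + 2)^2*(h - 2)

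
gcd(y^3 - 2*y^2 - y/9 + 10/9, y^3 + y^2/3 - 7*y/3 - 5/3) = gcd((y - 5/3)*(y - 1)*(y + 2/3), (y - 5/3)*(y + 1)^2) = y - 5/3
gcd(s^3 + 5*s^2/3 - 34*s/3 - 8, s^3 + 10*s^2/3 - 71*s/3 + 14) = s - 3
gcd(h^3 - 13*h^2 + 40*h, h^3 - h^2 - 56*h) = h^2 - 8*h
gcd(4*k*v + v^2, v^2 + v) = v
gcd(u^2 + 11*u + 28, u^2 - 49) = u + 7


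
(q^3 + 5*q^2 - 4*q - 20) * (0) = 0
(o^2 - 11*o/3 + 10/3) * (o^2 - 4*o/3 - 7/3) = o^4 - 5*o^3 + 53*o^2/9 + 37*o/9 - 70/9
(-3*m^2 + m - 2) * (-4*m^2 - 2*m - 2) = 12*m^4 + 2*m^3 + 12*m^2 + 2*m + 4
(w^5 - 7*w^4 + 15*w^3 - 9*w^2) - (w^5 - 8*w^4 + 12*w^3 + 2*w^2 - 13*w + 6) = w^4 + 3*w^3 - 11*w^2 + 13*w - 6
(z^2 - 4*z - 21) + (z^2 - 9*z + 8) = 2*z^2 - 13*z - 13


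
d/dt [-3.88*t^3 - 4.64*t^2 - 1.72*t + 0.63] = -11.64*t^2 - 9.28*t - 1.72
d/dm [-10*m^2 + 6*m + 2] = 6 - 20*m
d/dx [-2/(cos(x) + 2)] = -2*sin(x)/(cos(x) + 2)^2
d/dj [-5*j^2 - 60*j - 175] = -10*j - 60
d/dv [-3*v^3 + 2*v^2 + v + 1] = -9*v^2 + 4*v + 1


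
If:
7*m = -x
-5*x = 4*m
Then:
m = 0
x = 0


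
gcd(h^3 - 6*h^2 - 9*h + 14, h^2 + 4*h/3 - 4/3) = h + 2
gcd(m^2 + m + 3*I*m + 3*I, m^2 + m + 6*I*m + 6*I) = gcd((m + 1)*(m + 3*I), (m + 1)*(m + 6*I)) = m + 1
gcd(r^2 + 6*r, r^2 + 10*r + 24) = r + 6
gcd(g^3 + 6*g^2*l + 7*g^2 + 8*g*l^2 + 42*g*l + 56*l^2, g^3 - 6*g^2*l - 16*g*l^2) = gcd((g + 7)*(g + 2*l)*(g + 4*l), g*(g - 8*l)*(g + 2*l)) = g + 2*l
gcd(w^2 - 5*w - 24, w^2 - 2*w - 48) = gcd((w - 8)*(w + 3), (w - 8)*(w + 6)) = w - 8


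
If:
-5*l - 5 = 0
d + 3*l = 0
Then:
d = 3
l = -1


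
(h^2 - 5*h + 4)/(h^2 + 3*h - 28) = (h - 1)/(h + 7)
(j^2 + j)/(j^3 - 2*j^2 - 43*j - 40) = j/(j^2 - 3*j - 40)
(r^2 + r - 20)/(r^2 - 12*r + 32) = (r + 5)/(r - 8)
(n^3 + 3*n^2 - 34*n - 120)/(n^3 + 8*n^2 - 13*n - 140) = (n^2 - 2*n - 24)/(n^2 + 3*n - 28)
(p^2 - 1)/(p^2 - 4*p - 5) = (p - 1)/(p - 5)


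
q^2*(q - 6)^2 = q^4 - 12*q^3 + 36*q^2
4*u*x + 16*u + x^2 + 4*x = (4*u + x)*(x + 4)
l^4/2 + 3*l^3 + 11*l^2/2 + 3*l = l*(l/2 + 1)*(l + 1)*(l + 3)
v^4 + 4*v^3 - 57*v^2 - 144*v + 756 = (v - 6)*(v - 3)*(v + 6)*(v + 7)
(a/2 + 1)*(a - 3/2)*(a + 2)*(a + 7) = a^4/2 + 19*a^3/4 + 31*a^2/4 - 10*a - 21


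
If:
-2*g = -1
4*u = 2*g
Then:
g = 1/2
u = 1/4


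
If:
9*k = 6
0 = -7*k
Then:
No Solution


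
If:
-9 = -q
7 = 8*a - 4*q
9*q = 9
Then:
No Solution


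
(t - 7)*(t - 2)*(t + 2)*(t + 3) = t^4 - 4*t^3 - 25*t^2 + 16*t + 84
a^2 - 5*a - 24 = (a - 8)*(a + 3)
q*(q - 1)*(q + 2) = q^3 + q^2 - 2*q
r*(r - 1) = r^2 - r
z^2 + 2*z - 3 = (z - 1)*(z + 3)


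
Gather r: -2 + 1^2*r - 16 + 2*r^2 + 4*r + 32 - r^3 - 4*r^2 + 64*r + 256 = -r^3 - 2*r^2 + 69*r + 270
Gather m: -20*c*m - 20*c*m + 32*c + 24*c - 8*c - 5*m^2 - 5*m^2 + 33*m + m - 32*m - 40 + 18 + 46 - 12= 48*c - 10*m^2 + m*(2 - 40*c) + 12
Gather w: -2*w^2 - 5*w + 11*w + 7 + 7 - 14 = -2*w^2 + 6*w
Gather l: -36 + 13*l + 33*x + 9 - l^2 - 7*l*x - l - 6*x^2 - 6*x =-l^2 + l*(12 - 7*x) - 6*x^2 + 27*x - 27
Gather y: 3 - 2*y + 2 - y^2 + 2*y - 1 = 4 - y^2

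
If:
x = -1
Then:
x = -1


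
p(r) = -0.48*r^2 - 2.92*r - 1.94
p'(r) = -0.96*r - 2.92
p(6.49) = -41.11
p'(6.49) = -9.15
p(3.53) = -18.23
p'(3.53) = -6.31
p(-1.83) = 1.80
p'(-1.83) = -1.16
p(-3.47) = 2.41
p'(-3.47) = 0.41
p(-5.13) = 0.41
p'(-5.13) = 2.00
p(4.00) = -21.30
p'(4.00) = -6.76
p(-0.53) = -0.53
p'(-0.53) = -2.41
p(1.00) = -5.34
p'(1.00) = -3.88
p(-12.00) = -36.02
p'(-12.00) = 8.60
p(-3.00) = 2.50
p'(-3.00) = -0.04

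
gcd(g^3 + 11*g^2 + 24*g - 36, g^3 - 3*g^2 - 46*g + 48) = g^2 + 5*g - 6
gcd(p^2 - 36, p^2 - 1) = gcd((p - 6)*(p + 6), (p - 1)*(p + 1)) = 1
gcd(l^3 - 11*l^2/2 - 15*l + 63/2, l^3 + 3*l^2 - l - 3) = l + 3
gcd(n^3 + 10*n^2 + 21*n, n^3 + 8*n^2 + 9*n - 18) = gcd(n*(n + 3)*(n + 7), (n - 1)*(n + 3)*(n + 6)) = n + 3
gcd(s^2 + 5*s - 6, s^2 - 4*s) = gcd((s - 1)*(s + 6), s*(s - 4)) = 1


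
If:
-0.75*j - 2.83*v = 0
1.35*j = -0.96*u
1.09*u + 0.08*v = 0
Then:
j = 0.00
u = 0.00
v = 0.00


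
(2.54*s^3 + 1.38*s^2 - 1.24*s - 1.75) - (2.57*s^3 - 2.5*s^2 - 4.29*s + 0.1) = -0.0299999999999998*s^3 + 3.88*s^2 + 3.05*s - 1.85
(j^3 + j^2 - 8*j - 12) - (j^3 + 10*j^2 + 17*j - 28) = -9*j^2 - 25*j + 16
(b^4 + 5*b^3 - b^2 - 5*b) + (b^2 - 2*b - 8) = b^4 + 5*b^3 - 7*b - 8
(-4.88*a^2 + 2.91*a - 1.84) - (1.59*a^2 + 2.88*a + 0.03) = -6.47*a^2 + 0.0300000000000002*a - 1.87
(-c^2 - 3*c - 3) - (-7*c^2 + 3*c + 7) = 6*c^2 - 6*c - 10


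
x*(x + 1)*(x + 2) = x^3 + 3*x^2 + 2*x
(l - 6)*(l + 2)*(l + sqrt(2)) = l^3 - 4*l^2 + sqrt(2)*l^2 - 12*l - 4*sqrt(2)*l - 12*sqrt(2)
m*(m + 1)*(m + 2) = m^3 + 3*m^2 + 2*m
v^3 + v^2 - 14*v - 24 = (v - 4)*(v + 2)*(v + 3)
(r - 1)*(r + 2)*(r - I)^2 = r^4 + r^3 - 2*I*r^3 - 3*r^2 - 2*I*r^2 - r + 4*I*r + 2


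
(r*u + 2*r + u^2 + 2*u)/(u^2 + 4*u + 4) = (r + u)/(u + 2)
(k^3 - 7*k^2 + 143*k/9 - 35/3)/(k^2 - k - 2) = (-k^3 + 7*k^2 - 143*k/9 + 35/3)/(-k^2 + k + 2)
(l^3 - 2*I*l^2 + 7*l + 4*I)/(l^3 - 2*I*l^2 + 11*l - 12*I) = (l^2 + 2*I*l - 1)/(l^2 + 2*I*l + 3)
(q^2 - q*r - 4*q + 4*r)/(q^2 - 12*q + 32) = (q - r)/(q - 8)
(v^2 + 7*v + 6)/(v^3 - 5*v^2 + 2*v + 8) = (v + 6)/(v^2 - 6*v + 8)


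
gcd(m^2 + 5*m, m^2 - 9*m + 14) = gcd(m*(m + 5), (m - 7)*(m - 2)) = 1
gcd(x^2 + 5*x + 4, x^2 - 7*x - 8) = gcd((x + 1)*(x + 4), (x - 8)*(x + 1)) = x + 1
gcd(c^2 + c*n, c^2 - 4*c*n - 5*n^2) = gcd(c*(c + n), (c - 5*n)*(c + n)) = c + n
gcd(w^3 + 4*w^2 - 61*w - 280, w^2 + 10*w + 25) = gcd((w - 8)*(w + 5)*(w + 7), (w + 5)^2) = w + 5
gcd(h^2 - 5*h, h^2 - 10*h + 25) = h - 5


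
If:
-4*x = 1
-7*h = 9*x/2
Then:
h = 9/56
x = -1/4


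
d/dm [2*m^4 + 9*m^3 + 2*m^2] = m*(8*m^2 + 27*m + 4)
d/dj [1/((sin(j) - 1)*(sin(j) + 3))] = -2*(sin(j) + 1)*cos(j)/((sin(j) - 1)^2*(sin(j) + 3)^2)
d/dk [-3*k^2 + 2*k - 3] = 2 - 6*k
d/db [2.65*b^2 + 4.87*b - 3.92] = 5.3*b + 4.87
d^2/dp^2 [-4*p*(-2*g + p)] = -8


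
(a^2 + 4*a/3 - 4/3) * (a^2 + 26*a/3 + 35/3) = a^4 + 10*a^3 + 197*a^2/9 + 4*a - 140/9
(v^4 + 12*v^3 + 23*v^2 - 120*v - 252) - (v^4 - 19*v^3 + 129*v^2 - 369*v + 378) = 31*v^3 - 106*v^2 + 249*v - 630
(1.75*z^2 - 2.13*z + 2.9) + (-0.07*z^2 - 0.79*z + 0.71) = 1.68*z^2 - 2.92*z + 3.61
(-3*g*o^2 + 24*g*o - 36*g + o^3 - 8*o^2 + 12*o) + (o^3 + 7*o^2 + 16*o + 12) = -3*g*o^2 + 24*g*o - 36*g + 2*o^3 - o^2 + 28*o + 12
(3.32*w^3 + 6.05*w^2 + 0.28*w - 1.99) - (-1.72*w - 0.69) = 3.32*w^3 + 6.05*w^2 + 2.0*w - 1.3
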